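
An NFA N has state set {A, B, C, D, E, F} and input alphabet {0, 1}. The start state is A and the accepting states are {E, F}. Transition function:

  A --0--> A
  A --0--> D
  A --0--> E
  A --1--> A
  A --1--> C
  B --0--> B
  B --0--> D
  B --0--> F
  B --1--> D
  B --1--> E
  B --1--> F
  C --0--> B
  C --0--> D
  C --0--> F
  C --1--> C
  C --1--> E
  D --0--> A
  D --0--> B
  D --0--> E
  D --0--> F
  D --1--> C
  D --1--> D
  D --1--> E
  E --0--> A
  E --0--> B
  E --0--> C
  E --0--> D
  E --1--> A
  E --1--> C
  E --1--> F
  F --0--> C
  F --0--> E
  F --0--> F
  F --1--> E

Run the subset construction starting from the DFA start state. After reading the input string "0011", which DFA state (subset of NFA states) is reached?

Start: {A}.
δ(A,0) = {A, D, E}.
Union: {A, D, E}.
After 0: {A, D, E}.
δ(A,0) = {A, D, E}; δ(D,0) = {A, B, E, F}; δ(E,0) = {A, B, C, D}.
Union: {A, B, C, D, E, F}.
After 0: {A, B, C, D, E, F}.
δ(A,1) = {A, C}; δ(B,1) = {D, E, F}; δ(C,1) = {C, E}; δ(D,1) = {C, D, E}; δ(E,1) = {A, C, F}; δ(F,1) = {E}.
Union: {A, C, D, E, F}.
After 1: {A, C, D, E, F}.
δ(A,1) = {A, C}; δ(C,1) = {C, E}; δ(D,1) = {C, D, E}; δ(E,1) = {A, C, F}; δ(F,1) = {E}.
Union: {A, C, D, E, F}.
After 1: {A, C, D, E, F}.

{A, C, D, E, F}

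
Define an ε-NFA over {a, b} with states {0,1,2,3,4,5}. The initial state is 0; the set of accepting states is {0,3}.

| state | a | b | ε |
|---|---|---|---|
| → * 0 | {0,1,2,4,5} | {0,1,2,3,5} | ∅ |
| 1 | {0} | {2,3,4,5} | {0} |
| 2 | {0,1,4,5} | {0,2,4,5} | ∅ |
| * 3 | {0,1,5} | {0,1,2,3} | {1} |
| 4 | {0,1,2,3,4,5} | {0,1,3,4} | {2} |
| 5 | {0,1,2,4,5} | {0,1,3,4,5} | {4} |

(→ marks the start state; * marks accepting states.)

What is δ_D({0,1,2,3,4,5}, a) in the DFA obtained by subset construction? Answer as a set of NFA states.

δ(0,a) = {0,1,2,4,5}; δ(1,a) = {0}; δ(2,a) = {0,1,4,5}; δ(3,a) = {0,1,5}; δ(4,a) = {0,1,2,3,4,5}; δ(5,a) = {0,1,2,4,5}.
Union: {0,1,2,3,4,5}.

{0,1,2,3,4,5}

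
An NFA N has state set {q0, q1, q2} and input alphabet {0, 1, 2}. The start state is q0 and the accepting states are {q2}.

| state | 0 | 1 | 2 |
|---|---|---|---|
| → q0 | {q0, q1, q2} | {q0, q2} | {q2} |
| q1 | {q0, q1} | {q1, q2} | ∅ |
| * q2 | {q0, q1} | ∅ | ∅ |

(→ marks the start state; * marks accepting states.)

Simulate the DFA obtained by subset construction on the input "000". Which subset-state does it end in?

{q0, q1, q2}

Start: {q0}.
δ(q0,0) = {q0, q1, q2}.
Union: {q0, q1, q2}.
After 0: {q0, q1, q2}.
δ(q0,0) = {q0, q1, q2}; δ(q1,0) = {q0, q1}; δ(q2,0) = {q0, q1}.
Union: {q0, q1, q2}.
After 0: {q0, q1, q2}.
δ(q0,0) = {q0, q1, q2}; δ(q1,0) = {q0, q1}; δ(q2,0) = {q0, q1}.
Union: {q0, q1, q2}.
After 0: {q0, q1, q2}.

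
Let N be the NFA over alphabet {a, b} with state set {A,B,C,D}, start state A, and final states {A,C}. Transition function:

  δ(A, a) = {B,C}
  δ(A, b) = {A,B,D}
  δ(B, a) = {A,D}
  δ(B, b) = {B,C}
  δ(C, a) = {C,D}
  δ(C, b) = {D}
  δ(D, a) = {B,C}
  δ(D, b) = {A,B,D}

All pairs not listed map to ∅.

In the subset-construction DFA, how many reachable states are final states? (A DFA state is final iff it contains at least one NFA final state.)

6

Start state of the DFA: {A}.
{A} --a--> {B,C}  [new]
{A} --b--> {A,B,D}  [new]
{B,C} --a--> {A,C,D}  [new]
{B,C} --b--> {B,C,D}  [new]
{A,B,D} --a--> {A,B,C,D}  [new]
{A,B,D} --b--> {A,B,C,D}  [seen]
{A,C,D} --a--> {B,C,D}  [seen]
{A,C,D} --b--> {A,B,D}  [seen]
{B,C,D} --a--> {A,B,C,D}  [seen]
{B,C,D} --b--> {A,B,C,D}  [seen]
{A,B,C,D} --a--> {A,B,C,D}  [seen]
{A,B,C,D} --b--> {A,B,C,D}  [seen]
Reachable DFA states: {A}, {B,C}, {A,B,D}, {A,C,D}, {B,C,D}, {A,B,C,D}.
Accepting DFA states (contain an NFA accepting state): {A}, {B,C}, {A,B,D}, {A,C,D}, {B,C,D}, {A,B,C,D}.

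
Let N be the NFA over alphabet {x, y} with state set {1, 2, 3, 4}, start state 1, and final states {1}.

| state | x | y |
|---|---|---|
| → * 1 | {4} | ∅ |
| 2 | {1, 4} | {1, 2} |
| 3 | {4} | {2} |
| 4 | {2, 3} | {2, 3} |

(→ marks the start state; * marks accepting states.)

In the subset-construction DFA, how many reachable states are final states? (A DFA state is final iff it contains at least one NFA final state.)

Start state of the DFA: {1}.
{1} --x--> {4}  [new]
{1} --y--> ∅  [new]
{4} --x--> {2, 3}  [new]
{4} --y--> {2, 3}  [seen]
∅ --x--> ∅  [seen]
∅ --y--> ∅  [seen]
{2, 3} --x--> {1, 4}  [new]
{2, 3} --y--> {1, 2}  [new]
{1, 4} --x--> {2, 3, 4}  [new]
{1, 4} --y--> {2, 3}  [seen]
{1, 2} --x--> {1, 4}  [seen]
{1, 2} --y--> {1, 2}  [seen]
{2, 3, 4} --x--> {1, 2, 3, 4}  [new]
{2, 3, 4} --y--> {1, 2, 3}  [new]
{1, 2, 3, 4} --x--> {1, 2, 3, 4}  [seen]
{1, 2, 3, 4} --y--> {1, 2, 3}  [seen]
{1, 2, 3} --x--> {1, 4}  [seen]
{1, 2, 3} --y--> {1, 2}  [seen]
Reachable DFA states: {1}, {4}, ∅, {2, 3}, {1, 4}, {1, 2}, {2, 3, 4}, {1, 2, 3, 4}, {1, 2, 3}.
Accepting DFA states (contain an NFA accepting state): {1}, {1, 4}, {1, 2}, {1, 2, 3, 4}, {1, 2, 3}.

5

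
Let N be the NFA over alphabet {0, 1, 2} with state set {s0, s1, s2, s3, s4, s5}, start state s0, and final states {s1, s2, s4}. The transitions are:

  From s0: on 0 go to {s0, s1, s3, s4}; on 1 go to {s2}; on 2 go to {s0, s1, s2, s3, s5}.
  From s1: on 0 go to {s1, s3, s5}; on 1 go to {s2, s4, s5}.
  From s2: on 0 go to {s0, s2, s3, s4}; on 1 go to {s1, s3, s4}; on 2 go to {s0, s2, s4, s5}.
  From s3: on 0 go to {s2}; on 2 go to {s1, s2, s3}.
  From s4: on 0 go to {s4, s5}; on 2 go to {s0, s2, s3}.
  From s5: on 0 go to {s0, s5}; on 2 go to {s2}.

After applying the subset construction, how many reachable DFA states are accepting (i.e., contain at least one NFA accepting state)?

12

Start state of the DFA: {s0}.
{s0} --0--> {s0, s1, s3, s4}  [new]
{s0} --1--> {s2}  [new]
{s0} --2--> {s0, s1, s2, s3, s5}  [new]
{s0, s1, s3, s4} --0--> {s0, s1, s2, s3, s4, s5}  [new]
{s0, s1, s3, s4} --1--> {s2, s4, s5}  [new]
{s0, s1, s3, s4} --2--> {s0, s1, s2, s3, s5}  [seen]
{s2} --0--> {s0, s2, s3, s4}  [new]
{s2} --1--> {s1, s3, s4}  [new]
{s2} --2--> {s0, s2, s4, s5}  [new]
{s0, s1, s2, s3, s5} --0--> {s0, s1, s2, s3, s4, s5}  [seen]
{s0, s1, s2, s3, s5} --1--> {s1, s2, s3, s4, s5}  [new]
{s0, s1, s2, s3, s5} --2--> {s0, s1, s2, s3, s4, s5}  [seen]
{s0, s1, s2, s3, s4, s5} --0--> {s0, s1, s2, s3, s4, s5}  [seen]
{s0, s1, s2, s3, s4, s5} --1--> {s1, s2, s3, s4, s5}  [seen]
{s0, s1, s2, s3, s4, s5} --2--> {s0, s1, s2, s3, s4, s5}  [seen]
{s2, s4, s5} --0--> {s0, s2, s3, s4, s5}  [new]
{s2, s4, s5} --1--> {s1, s3, s4}  [seen]
{s2, s4, s5} --2--> {s0, s2, s3, s4, s5}  [seen]
{s0, s2, s3, s4} --0--> {s0, s1, s2, s3, s4, s5}  [seen]
{s0, s2, s3, s4} --1--> {s1, s2, s3, s4}  [new]
{s0, s2, s3, s4} --2--> {s0, s1, s2, s3, s4, s5}  [seen]
{s1, s3, s4} --0--> {s1, s2, s3, s4, s5}  [seen]
{s1, s3, s4} --1--> {s2, s4, s5}  [seen]
{s1, s3, s4} --2--> {s0, s1, s2, s3}  [new]
{s0, s2, s4, s5} --0--> {s0, s1, s2, s3, s4, s5}  [seen]
{s0, s2, s4, s5} --1--> {s1, s2, s3, s4}  [seen]
{s0, s2, s4, s5} --2--> {s0, s1, s2, s3, s4, s5}  [seen]
{s1, s2, s3, s4, s5} --0--> {s0, s1, s2, s3, s4, s5}  [seen]
{s1, s2, s3, s4, s5} --1--> {s1, s2, s3, s4, s5}  [seen]
{s1, s2, s3, s4, s5} --2--> {s0, s1, s2, s3, s4, s5}  [seen]
{s0, s2, s3, s4, s5} --0--> {s0, s1, s2, s3, s4, s5}  [seen]
{s0, s2, s3, s4, s5} --1--> {s1, s2, s3, s4}  [seen]
{s0, s2, s3, s4, s5} --2--> {s0, s1, s2, s3, s4, s5}  [seen]
{s1, s2, s3, s4} --0--> {s0, s1, s2, s3, s4, s5}  [seen]
{s1, s2, s3, s4} --1--> {s1, s2, s3, s4, s5}  [seen]
{s1, s2, s3, s4} --2--> {s0, s1, s2, s3, s4, s5}  [seen]
{s0, s1, s2, s3} --0--> {s0, s1, s2, s3, s4, s5}  [seen]
{s0, s1, s2, s3} --1--> {s1, s2, s3, s4, s5}  [seen]
{s0, s1, s2, s3} --2--> {s0, s1, s2, s3, s4, s5}  [seen]
Reachable DFA states: {s0}, {s0, s1, s3, s4}, {s2}, {s0, s1, s2, s3, s5}, {s0, s1, s2, s3, s4, s5}, {s2, s4, s5}, {s0, s2, s3, s4}, {s1, s3, s4}, {s0, s2, s4, s5}, {s1, s2, s3, s4, s5}, {s0, s2, s3, s4, s5}, {s1, s2, s3, s4}, {s0, s1, s2, s3}.
Accepting DFA states (contain an NFA accepting state): {s0, s1, s3, s4}, {s2}, {s0, s1, s2, s3, s5}, {s0, s1, s2, s3, s4, s5}, {s2, s4, s5}, {s0, s2, s3, s4}, {s1, s3, s4}, {s0, s2, s4, s5}, {s1, s2, s3, s4, s5}, {s0, s2, s3, s4, s5}, {s1, s2, s3, s4}, {s0, s1, s2, s3}.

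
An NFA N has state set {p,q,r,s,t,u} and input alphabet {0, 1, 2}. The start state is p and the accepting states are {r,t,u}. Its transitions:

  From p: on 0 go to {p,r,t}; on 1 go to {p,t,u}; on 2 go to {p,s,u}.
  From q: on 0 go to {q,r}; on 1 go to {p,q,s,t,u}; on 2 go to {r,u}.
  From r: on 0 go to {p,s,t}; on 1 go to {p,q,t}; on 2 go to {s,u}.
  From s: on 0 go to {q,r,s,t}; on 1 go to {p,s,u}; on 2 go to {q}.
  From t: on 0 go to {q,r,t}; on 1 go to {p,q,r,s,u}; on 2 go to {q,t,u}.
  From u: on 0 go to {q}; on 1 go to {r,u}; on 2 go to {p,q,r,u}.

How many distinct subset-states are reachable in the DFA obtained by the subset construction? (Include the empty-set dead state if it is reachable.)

Start state of the DFA: {p}.
{p} --0--> {p,r,t}  [new]
{p} --1--> {p,t,u}  [new]
{p} --2--> {p,s,u}  [new]
{p,r,t} --0--> {p,q,r,s,t}  [new]
{p,r,t} --1--> {p,q,r,s,t,u}  [new]
{p,r,t} --2--> {p,q,s,t,u}  [new]
{p,t,u} --0--> {p,q,r,t}  [new]
{p,t,u} --1--> {p,q,r,s,t,u}  [seen]
{p,t,u} --2--> {p,q,r,s,t,u}  [seen]
{p,s,u} --0--> {p,q,r,s,t}  [seen]
{p,s,u} --1--> {p,r,s,t,u}  [new]
{p,s,u} --2--> {p,q,r,s,u}  [new]
{p,q,r,s,t} --0--> {p,q,r,s,t}  [seen]
{p,q,r,s,t} --1--> {p,q,r,s,t,u}  [seen]
{p,q,r,s,t} --2--> {p,q,r,s,t,u}  [seen]
{p,q,r,s,t,u} --0--> {p,q,r,s,t}  [seen]
{p,q,r,s,t,u} --1--> {p,q,r,s,t,u}  [seen]
{p,q,r,s,t,u} --2--> {p,q,r,s,t,u}  [seen]
{p,q,s,t,u} --0--> {p,q,r,s,t}  [seen]
{p,q,s,t,u} --1--> {p,q,r,s,t,u}  [seen]
{p,q,s,t,u} --2--> {p,q,r,s,t,u}  [seen]
{p,q,r,t} --0--> {p,q,r,s,t}  [seen]
{p,q,r,t} --1--> {p,q,r,s,t,u}  [seen]
{p,q,r,t} --2--> {p,q,r,s,t,u}  [seen]
{p,r,s,t,u} --0--> {p,q,r,s,t}  [seen]
{p,r,s,t,u} --1--> {p,q,r,s,t,u}  [seen]
{p,r,s,t,u} --2--> {p,q,r,s,t,u}  [seen]
{p,q,r,s,u} --0--> {p,q,r,s,t}  [seen]
{p,q,r,s,u} --1--> {p,q,r,s,t,u}  [seen]
{p,q,r,s,u} --2--> {p,q,r,s,u}  [seen]
Reachable DFA states: {p}, {p,r,t}, {p,t,u}, {p,s,u}, {p,q,r,s,t}, {p,q,r,s,t,u}, {p,q,s,t,u}, {p,q,r,t}, {p,r,s,t,u}, {p,q,r,s,u}.

10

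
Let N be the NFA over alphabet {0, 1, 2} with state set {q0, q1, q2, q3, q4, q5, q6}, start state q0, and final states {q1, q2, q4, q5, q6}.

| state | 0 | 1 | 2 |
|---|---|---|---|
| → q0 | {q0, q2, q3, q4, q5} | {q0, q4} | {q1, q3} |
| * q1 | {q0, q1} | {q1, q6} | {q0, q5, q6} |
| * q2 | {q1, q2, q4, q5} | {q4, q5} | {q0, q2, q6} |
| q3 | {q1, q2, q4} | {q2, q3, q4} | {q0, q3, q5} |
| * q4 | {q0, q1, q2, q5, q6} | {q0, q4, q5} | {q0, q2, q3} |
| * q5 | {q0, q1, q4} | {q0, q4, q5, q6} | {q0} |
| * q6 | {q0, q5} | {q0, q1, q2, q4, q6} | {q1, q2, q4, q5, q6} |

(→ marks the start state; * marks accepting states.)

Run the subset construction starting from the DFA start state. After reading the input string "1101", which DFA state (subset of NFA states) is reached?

Start: {q0}.
δ(q0,1) = {q0, q4}.
Union: {q0, q4}.
After 1: {q0, q4}.
δ(q0,1) = {q0, q4}; δ(q4,1) = {q0, q4, q5}.
Union: {q0, q4, q5}.
After 1: {q0, q4, q5}.
δ(q0,0) = {q0, q2, q3, q4, q5}; δ(q4,0) = {q0, q1, q2, q5, q6}; δ(q5,0) = {q0, q1, q4}.
Union: {q0, q1, q2, q3, q4, q5, q6}.
After 0: {q0, q1, q2, q3, q4, q5, q6}.
δ(q0,1) = {q0, q4}; δ(q1,1) = {q1, q6}; δ(q2,1) = {q4, q5}; δ(q3,1) = {q2, q3, q4}; δ(q4,1) = {q0, q4, q5}; δ(q5,1) = {q0, q4, q5, q6}; δ(q6,1) = {q0, q1, q2, q4, q6}.
Union: {q0, q1, q2, q3, q4, q5, q6}.
After 1: {q0, q1, q2, q3, q4, q5, q6}.

{q0, q1, q2, q3, q4, q5, q6}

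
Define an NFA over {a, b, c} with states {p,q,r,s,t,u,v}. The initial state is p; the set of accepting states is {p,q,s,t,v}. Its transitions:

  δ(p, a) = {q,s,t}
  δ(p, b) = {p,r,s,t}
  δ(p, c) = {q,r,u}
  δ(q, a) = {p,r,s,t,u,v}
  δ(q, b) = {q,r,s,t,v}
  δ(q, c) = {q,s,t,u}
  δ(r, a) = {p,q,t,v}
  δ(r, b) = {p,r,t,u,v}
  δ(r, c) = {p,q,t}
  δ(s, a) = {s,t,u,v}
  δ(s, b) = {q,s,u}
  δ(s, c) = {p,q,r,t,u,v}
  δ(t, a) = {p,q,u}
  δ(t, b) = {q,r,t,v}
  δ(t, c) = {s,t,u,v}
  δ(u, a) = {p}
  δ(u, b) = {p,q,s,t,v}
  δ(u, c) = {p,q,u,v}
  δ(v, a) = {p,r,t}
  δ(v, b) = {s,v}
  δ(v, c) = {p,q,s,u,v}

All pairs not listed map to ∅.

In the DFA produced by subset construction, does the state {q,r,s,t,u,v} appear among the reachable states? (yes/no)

Start state of the DFA: {p}.
{p} --a--> {q,s,t}  [new]
{p} --b--> {p,r,s,t}  [new]
{p} --c--> {q,r,u}  [new]
{q,s,t} --a--> {p,q,r,s,t,u,v}  [new]
{q,s,t} --b--> {q,r,s,t,u,v}  [new]
{q,s,t} --c--> {p,q,r,s,t,u,v}  [seen]
{p,r,s,t} --a--> {p,q,s,t,u,v}  [new]
{p,r,s,t} --b--> {p,q,r,s,t,u,v}  [seen]
{p,r,s,t} --c--> {p,q,r,s,t,u,v}  [seen]
{q,r,u} --a--> {p,q,r,s,t,u,v}  [seen]
{q,r,u} --b--> {p,q,r,s,t,u,v}  [seen]
{q,r,u} --c--> {p,q,s,t,u,v}  [seen]
{p,q,r,s,t,u,v} --a--> {p,q,r,s,t,u,v}  [seen]
{p,q,r,s,t,u,v} --b--> {p,q,r,s,t,u,v}  [seen]
{p,q,r,s,t,u,v} --c--> {p,q,r,s,t,u,v}  [seen]
{q,r,s,t,u,v} --a--> {p,q,r,s,t,u,v}  [seen]
{q,r,s,t,u,v} --b--> {p,q,r,s,t,u,v}  [seen]
{q,r,s,t,u,v} --c--> {p,q,r,s,t,u,v}  [seen]
{p,q,s,t,u,v} --a--> {p,q,r,s,t,u,v}  [seen]
{p,q,s,t,u,v} --b--> {p,q,r,s,t,u,v}  [seen]
{p,q,s,t,u,v} --c--> {p,q,r,s,t,u,v}  [seen]
Reachable DFA states: {p}, {q,s,t}, {p,r,s,t}, {q,r,u}, {p,q,r,s,t,u,v}, {q,r,s,t,u,v}, {p,q,s,t,u,v}.
{q,r,s,t,u,v} is among them.

yes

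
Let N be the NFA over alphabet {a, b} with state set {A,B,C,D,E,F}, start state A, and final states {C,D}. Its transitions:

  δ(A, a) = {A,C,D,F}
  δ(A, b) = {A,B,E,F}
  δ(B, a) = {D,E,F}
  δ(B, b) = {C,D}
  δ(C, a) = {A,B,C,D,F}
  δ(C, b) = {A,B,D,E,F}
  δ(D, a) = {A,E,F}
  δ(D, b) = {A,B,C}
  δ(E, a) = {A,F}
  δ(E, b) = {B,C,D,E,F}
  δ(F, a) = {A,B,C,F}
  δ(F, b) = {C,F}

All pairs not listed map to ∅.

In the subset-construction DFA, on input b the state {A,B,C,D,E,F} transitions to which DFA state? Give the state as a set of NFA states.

δ(A,b) = {A,B,E,F}; δ(B,b) = {C,D}; δ(C,b) = {A,B,D,E,F}; δ(D,b) = {A,B,C}; δ(E,b) = {B,C,D,E,F}; δ(F,b) = {C,F}.
Union: {A,B,C,D,E,F}.

{A,B,C,D,E,F}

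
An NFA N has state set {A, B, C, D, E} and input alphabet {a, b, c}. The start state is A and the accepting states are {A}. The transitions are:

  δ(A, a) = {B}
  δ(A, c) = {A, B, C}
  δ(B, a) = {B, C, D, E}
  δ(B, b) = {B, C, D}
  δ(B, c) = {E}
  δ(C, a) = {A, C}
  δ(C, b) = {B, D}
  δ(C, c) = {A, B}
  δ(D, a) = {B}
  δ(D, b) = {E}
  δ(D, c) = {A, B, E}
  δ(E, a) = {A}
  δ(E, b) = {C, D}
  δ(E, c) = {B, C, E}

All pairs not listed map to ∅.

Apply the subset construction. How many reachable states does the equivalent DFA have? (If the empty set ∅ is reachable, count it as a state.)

Start state of the DFA: {A}.
{A} --a--> {B}  [new]
{A} --b--> ∅  [new]
{A} --c--> {A, B, C}  [new]
{B} --a--> {B, C, D, E}  [new]
{B} --b--> {B, C, D}  [new]
{B} --c--> {E}  [new]
∅ --a--> ∅  [seen]
∅ --b--> ∅  [seen]
∅ --c--> ∅  [seen]
{A, B, C} --a--> {A, B, C, D, E}  [new]
{A, B, C} --b--> {B, C, D}  [seen]
{A, B, C} --c--> {A, B, C, E}  [new]
{B, C, D, E} --a--> {A, B, C, D, E}  [seen]
{B, C, D, E} --b--> {B, C, D, E}  [seen]
{B, C, D, E} --c--> {A, B, C, E}  [seen]
{B, C, D} --a--> {A, B, C, D, E}  [seen]
{B, C, D} --b--> {B, C, D, E}  [seen]
{B, C, D} --c--> {A, B, E}  [new]
{E} --a--> {A}  [seen]
{E} --b--> {C, D}  [new]
{E} --c--> {B, C, E}  [new]
{A, B, C, D, E} --a--> {A, B, C, D, E}  [seen]
{A, B, C, D, E} --b--> {B, C, D, E}  [seen]
{A, B, C, D, E} --c--> {A, B, C, E}  [seen]
{A, B, C, E} --a--> {A, B, C, D, E}  [seen]
{A, B, C, E} --b--> {B, C, D}  [seen]
{A, B, C, E} --c--> {A, B, C, E}  [seen]
{A, B, E} --a--> {A, B, C, D, E}  [seen]
{A, B, E} --b--> {B, C, D}  [seen]
{A, B, E} --c--> {A, B, C, E}  [seen]
{C, D} --a--> {A, B, C}  [seen]
{C, D} --b--> {B, D, E}  [new]
{C, D} --c--> {A, B, E}  [seen]
{B, C, E} --a--> {A, B, C, D, E}  [seen]
{B, C, E} --b--> {B, C, D}  [seen]
{B, C, E} --c--> {A, B, C, E}  [seen]
{B, D, E} --a--> {A, B, C, D, E}  [seen]
{B, D, E} --b--> {B, C, D, E}  [seen]
{B, D, E} --c--> {A, B, C, E}  [seen]
Reachable DFA states: {A}, {B}, ∅, {A, B, C}, {B, C, D, E}, {B, C, D}, {E}, {A, B, C, D, E}, {A, B, C, E}, {A, B, E}, {C, D}, {B, C, E}, {B, D, E}.

13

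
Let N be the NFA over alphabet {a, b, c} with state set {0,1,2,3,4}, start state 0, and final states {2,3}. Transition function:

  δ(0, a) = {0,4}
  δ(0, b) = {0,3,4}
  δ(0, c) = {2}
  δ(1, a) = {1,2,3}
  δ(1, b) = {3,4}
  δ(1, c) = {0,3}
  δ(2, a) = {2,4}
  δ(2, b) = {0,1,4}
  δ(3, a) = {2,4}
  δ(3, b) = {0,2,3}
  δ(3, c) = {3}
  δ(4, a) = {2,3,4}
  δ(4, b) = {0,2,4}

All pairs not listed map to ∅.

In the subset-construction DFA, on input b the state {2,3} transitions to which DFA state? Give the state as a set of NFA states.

δ(2,b) = {0,1,4}; δ(3,b) = {0,2,3}.
Union: {0,1,2,3,4}.

{0,1,2,3,4}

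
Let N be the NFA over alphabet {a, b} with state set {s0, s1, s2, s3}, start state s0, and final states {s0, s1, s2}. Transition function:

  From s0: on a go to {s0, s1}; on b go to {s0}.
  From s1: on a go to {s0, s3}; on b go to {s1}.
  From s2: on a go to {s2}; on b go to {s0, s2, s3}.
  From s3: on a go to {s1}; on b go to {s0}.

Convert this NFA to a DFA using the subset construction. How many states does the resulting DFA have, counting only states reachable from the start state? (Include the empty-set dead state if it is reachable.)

Start state of the DFA: {s0}.
{s0} --a--> {s0, s1}  [new]
{s0} --b--> {s0}  [seen]
{s0, s1} --a--> {s0, s1, s3}  [new]
{s0, s1} --b--> {s0, s1}  [seen]
{s0, s1, s3} --a--> {s0, s1, s3}  [seen]
{s0, s1, s3} --b--> {s0, s1}  [seen]
Reachable DFA states: {s0}, {s0, s1}, {s0, s1, s3}.

3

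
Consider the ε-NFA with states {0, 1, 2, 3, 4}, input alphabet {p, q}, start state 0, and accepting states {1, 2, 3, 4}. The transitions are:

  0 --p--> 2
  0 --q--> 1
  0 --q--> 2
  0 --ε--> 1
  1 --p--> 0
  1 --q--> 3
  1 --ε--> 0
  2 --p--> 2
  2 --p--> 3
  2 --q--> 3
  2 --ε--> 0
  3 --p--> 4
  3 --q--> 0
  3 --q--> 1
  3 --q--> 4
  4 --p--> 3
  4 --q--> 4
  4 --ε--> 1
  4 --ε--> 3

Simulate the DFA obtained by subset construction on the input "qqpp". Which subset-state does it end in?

Start: {0, 1}.
δ(0,q) = {1, 2}; δ(1,q) = {3}.
Union: {1, 2, 3}.
ε-closure gives {0, 1, 2, 3}.
After q: {0, 1, 2, 3}.
δ(0,q) = {1, 2}; δ(1,q) = {3}; δ(2,q) = {3}; δ(3,q) = {0, 1, 4}.
Union: {0, 1, 2, 3, 4}.
After q: {0, 1, 2, 3, 4}.
δ(0,p) = {2}; δ(1,p) = {0}; δ(2,p) = {2, 3}; δ(3,p) = {4}; δ(4,p) = {3}.
Union: {0, 2, 3, 4}.
ε-closure gives {0, 1, 2, 3, 4}.
After p: {0, 1, 2, 3, 4}.
δ(0,p) = {2}; δ(1,p) = {0}; δ(2,p) = {2, 3}; δ(3,p) = {4}; δ(4,p) = {3}.
Union: {0, 2, 3, 4}.
ε-closure gives {0, 1, 2, 3, 4}.
After p: {0, 1, 2, 3, 4}.

{0, 1, 2, 3, 4}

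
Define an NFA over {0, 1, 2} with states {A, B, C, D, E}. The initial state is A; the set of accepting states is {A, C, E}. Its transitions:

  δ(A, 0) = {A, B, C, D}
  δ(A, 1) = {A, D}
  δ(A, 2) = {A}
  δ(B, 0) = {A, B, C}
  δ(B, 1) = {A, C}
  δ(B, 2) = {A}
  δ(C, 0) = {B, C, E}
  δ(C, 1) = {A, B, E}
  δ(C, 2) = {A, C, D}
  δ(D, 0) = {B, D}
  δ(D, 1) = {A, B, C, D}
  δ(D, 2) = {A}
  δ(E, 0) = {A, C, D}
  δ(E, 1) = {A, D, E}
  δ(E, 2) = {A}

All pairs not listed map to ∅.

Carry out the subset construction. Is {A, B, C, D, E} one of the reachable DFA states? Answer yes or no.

Start state of the DFA: {A}.
{A} --0--> {A, B, C, D}  [new]
{A} --1--> {A, D}  [new]
{A} --2--> {A}  [seen]
{A, B, C, D} --0--> {A, B, C, D, E}  [new]
{A, B, C, D} --1--> {A, B, C, D, E}  [seen]
{A, B, C, D} --2--> {A, C, D}  [new]
{A, D} --0--> {A, B, C, D}  [seen]
{A, D} --1--> {A, B, C, D}  [seen]
{A, D} --2--> {A}  [seen]
{A, B, C, D, E} --0--> {A, B, C, D, E}  [seen]
{A, B, C, D, E} --1--> {A, B, C, D, E}  [seen]
{A, B, C, D, E} --2--> {A, C, D}  [seen]
{A, C, D} --0--> {A, B, C, D, E}  [seen]
{A, C, D} --1--> {A, B, C, D, E}  [seen]
{A, C, D} --2--> {A, C, D}  [seen]
Reachable DFA states: {A}, {A, B, C, D}, {A, D}, {A, B, C, D, E}, {A, C, D}.
{A, B, C, D, E} is among them.

yes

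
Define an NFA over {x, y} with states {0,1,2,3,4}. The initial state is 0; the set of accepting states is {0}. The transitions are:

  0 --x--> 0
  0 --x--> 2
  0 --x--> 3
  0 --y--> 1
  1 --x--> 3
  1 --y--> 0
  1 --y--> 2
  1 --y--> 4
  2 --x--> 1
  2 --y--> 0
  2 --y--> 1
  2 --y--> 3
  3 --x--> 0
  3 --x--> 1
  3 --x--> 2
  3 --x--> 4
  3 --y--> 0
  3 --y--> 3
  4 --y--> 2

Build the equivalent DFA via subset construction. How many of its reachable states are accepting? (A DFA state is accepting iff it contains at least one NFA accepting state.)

Start state of the DFA: {0}.
{0} --x--> {0,2,3}  [new]
{0} --y--> {1}  [new]
{0,2,3} --x--> {0,1,2,3,4}  [new]
{0,2,3} --y--> {0,1,3}  [new]
{1} --x--> {3}  [new]
{1} --y--> {0,2,4}  [new]
{0,1,2,3,4} --x--> {0,1,2,3,4}  [seen]
{0,1,2,3,4} --y--> {0,1,2,3,4}  [seen]
{0,1,3} --x--> {0,1,2,3,4}  [seen]
{0,1,3} --y--> {0,1,2,3,4}  [seen]
{3} --x--> {0,1,2,4}  [new]
{3} --y--> {0,3}  [new]
{0,2,4} --x--> {0,1,2,3}  [new]
{0,2,4} --y--> {0,1,2,3}  [seen]
{0,1,2,4} --x--> {0,1,2,3}  [seen]
{0,1,2,4} --y--> {0,1,2,3,4}  [seen]
{0,3} --x--> {0,1,2,3,4}  [seen]
{0,3} --y--> {0,1,3}  [seen]
{0,1,2,3} --x--> {0,1,2,3,4}  [seen]
{0,1,2,3} --y--> {0,1,2,3,4}  [seen]
Reachable DFA states: {0}, {0,2,3}, {1}, {0,1,2,3,4}, {0,1,3}, {3}, {0,2,4}, {0,1,2,4}, {0,3}, {0,1,2,3}.
Accepting DFA states (contain an NFA accepting state): {0}, {0,2,3}, {0,1,2,3,4}, {0,1,3}, {0,2,4}, {0,1,2,4}, {0,3}, {0,1,2,3}.

8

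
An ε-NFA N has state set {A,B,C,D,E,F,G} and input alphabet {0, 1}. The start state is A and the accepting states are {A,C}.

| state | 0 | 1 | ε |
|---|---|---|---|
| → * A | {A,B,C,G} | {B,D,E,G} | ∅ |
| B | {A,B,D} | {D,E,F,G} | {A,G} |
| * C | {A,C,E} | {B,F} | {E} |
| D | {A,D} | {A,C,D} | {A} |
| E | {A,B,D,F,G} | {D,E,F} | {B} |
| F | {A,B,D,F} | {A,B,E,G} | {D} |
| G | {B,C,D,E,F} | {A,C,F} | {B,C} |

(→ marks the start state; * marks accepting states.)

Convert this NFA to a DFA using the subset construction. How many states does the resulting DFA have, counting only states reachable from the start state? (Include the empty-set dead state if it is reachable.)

4

Start state of the DFA: {A} (ε-closure of the NFA start).
{A} --0--> {A,B,C,E,G}  [new]
{A} --1--> {A,B,C,D,E,G}  [new]
{A,B,C,E,G} --0--> {A,B,C,D,E,F,G}  [new]
{A,B,C,E,G} --1--> {A,B,C,D,E,F,G}  [seen]
{A,B,C,D,E,G} --0--> {A,B,C,D,E,F,G}  [seen]
{A,B,C,D,E,G} --1--> {A,B,C,D,E,F,G}  [seen]
{A,B,C,D,E,F,G} --0--> {A,B,C,D,E,F,G}  [seen]
{A,B,C,D,E,F,G} --1--> {A,B,C,D,E,F,G}  [seen]
Reachable DFA states: {A}, {A,B,C,E,G}, {A,B,C,D,E,G}, {A,B,C,D,E,F,G}.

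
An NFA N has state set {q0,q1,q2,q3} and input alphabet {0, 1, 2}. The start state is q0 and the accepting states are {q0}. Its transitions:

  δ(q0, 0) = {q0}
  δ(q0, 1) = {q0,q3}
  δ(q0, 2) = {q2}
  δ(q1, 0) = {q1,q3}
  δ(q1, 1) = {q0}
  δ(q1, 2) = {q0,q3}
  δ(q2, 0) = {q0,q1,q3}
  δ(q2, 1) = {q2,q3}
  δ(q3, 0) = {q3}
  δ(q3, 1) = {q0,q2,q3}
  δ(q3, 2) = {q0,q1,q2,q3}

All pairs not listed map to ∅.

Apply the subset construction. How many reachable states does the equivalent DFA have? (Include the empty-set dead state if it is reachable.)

8

Start state of the DFA: {q0}.
{q0} --0--> {q0}  [seen]
{q0} --1--> {q0,q3}  [new]
{q0} --2--> {q2}  [new]
{q0,q3} --0--> {q0,q3}  [seen]
{q0,q3} --1--> {q0,q2,q3}  [new]
{q0,q3} --2--> {q0,q1,q2,q3}  [new]
{q2} --0--> {q0,q1,q3}  [new]
{q2} --1--> {q2,q3}  [new]
{q2} --2--> ∅  [new]
{q0,q2,q3} --0--> {q0,q1,q3}  [seen]
{q0,q2,q3} --1--> {q0,q2,q3}  [seen]
{q0,q2,q3} --2--> {q0,q1,q2,q3}  [seen]
{q0,q1,q2,q3} --0--> {q0,q1,q3}  [seen]
{q0,q1,q2,q3} --1--> {q0,q2,q3}  [seen]
{q0,q1,q2,q3} --2--> {q0,q1,q2,q3}  [seen]
{q0,q1,q3} --0--> {q0,q1,q3}  [seen]
{q0,q1,q3} --1--> {q0,q2,q3}  [seen]
{q0,q1,q3} --2--> {q0,q1,q2,q3}  [seen]
{q2,q3} --0--> {q0,q1,q3}  [seen]
{q2,q3} --1--> {q0,q2,q3}  [seen]
{q2,q3} --2--> {q0,q1,q2,q3}  [seen]
∅ --0--> ∅  [seen]
∅ --1--> ∅  [seen]
∅ --2--> ∅  [seen]
Reachable DFA states: {q0}, {q0,q3}, {q2}, {q0,q2,q3}, {q0,q1,q2,q3}, {q0,q1,q3}, {q2,q3}, ∅.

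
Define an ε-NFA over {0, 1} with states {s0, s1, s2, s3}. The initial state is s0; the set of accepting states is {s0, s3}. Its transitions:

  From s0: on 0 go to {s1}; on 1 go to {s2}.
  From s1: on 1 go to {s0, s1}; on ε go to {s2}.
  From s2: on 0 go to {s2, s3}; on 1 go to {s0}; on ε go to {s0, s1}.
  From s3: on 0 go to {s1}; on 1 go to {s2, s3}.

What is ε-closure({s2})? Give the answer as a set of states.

Begin with {s2}.
s2 →ε {s0, s1}; add s0, s1.
ε-closure = {s0, s1, s2}.

{s0, s1, s2}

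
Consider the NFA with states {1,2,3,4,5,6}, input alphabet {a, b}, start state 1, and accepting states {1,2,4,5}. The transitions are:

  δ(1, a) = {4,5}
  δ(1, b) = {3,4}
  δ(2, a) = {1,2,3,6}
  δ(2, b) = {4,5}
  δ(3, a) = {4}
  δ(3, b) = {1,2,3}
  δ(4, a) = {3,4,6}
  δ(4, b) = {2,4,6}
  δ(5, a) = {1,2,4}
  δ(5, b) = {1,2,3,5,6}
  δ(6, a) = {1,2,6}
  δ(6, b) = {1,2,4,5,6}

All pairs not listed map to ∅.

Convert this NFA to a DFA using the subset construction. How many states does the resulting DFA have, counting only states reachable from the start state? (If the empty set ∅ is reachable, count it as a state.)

Start state of the DFA: {1}.
{1} --a--> {4,5}  [new]
{1} --b--> {3,4}  [new]
{4,5} --a--> {1,2,3,4,6}  [new]
{4,5} --b--> {1,2,3,4,5,6}  [new]
{3,4} --a--> {3,4,6}  [new]
{3,4} --b--> {1,2,3,4,6}  [seen]
{1,2,3,4,6} --a--> {1,2,3,4,5,6}  [seen]
{1,2,3,4,6} --b--> {1,2,3,4,5,6}  [seen]
{1,2,3,4,5,6} --a--> {1,2,3,4,5,6}  [seen]
{1,2,3,4,5,6} --b--> {1,2,3,4,5,6}  [seen]
{3,4,6} --a--> {1,2,3,4,6}  [seen]
{3,4,6} --b--> {1,2,3,4,5,6}  [seen]
Reachable DFA states: {1}, {4,5}, {3,4}, {1,2,3,4,6}, {1,2,3,4,5,6}, {3,4,6}.

6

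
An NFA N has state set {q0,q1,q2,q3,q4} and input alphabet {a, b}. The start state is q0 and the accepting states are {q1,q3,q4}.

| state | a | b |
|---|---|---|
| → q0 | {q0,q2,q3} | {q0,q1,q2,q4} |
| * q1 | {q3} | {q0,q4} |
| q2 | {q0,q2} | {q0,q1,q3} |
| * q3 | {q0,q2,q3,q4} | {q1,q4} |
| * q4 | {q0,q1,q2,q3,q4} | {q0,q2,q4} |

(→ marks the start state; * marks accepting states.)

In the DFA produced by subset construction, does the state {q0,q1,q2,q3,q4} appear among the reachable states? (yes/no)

Start state of the DFA: {q0}.
{q0} --a--> {q0,q2,q3}  [new]
{q0} --b--> {q0,q1,q2,q4}  [new]
{q0,q2,q3} --a--> {q0,q2,q3,q4}  [new]
{q0,q2,q3} --b--> {q0,q1,q2,q3,q4}  [new]
{q0,q1,q2,q4} --a--> {q0,q1,q2,q3,q4}  [seen]
{q0,q1,q2,q4} --b--> {q0,q1,q2,q3,q4}  [seen]
{q0,q2,q3,q4} --a--> {q0,q1,q2,q3,q4}  [seen]
{q0,q2,q3,q4} --b--> {q0,q1,q2,q3,q4}  [seen]
{q0,q1,q2,q3,q4} --a--> {q0,q1,q2,q3,q4}  [seen]
{q0,q1,q2,q3,q4} --b--> {q0,q1,q2,q3,q4}  [seen]
Reachable DFA states: {q0}, {q0,q2,q3}, {q0,q1,q2,q4}, {q0,q2,q3,q4}, {q0,q1,q2,q3,q4}.
{q0,q1,q2,q3,q4} is among them.

yes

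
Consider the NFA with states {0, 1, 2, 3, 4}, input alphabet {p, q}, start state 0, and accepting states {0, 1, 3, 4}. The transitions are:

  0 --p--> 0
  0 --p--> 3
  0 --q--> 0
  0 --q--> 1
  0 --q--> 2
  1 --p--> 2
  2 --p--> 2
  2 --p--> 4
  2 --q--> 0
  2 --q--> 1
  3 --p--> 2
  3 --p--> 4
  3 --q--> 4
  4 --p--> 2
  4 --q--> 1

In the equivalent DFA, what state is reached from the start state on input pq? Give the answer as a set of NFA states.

{0, 1, 2, 4}

Start: {0}.
δ(0,p) = {0, 3}.
Union: {0, 3}.
After p: {0, 3}.
δ(0,q) = {0, 1, 2}; δ(3,q) = {4}.
Union: {0, 1, 2, 4}.
After q: {0, 1, 2, 4}.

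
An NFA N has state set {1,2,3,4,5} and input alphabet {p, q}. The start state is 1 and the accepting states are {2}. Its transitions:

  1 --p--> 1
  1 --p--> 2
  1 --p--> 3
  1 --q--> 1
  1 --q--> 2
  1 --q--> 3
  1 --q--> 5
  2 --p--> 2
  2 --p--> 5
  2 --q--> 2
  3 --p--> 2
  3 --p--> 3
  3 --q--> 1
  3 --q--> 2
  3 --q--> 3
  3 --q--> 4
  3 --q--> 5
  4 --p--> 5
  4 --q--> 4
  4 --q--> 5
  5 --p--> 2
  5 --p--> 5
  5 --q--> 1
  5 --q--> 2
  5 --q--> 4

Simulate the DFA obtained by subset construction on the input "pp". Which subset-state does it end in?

{1,2,3,5}

Start: {1}.
δ(1,p) = {1,2,3}.
Union: {1,2,3}.
After p: {1,2,3}.
δ(1,p) = {1,2,3}; δ(2,p) = {2,5}; δ(3,p) = {2,3}.
Union: {1,2,3,5}.
After p: {1,2,3,5}.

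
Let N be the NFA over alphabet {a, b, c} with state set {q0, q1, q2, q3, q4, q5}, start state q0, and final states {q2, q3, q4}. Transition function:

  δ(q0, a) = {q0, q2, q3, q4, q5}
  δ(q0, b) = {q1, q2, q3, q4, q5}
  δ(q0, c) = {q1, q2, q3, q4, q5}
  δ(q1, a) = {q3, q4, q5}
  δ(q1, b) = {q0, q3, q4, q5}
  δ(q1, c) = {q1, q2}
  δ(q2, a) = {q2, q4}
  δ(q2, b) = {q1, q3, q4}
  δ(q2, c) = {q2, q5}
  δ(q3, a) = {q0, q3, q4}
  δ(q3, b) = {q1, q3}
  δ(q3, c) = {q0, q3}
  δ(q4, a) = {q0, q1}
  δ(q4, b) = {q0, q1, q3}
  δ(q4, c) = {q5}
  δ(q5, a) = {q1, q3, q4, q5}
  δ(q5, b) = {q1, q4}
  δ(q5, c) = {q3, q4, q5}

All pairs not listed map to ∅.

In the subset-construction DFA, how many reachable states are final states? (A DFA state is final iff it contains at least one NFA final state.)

Start state of the DFA: {q0}.
{q0} --a--> {q0, q2, q3, q4, q5}  [new]
{q0} --b--> {q1, q2, q3, q4, q5}  [new]
{q0} --c--> {q1, q2, q3, q4, q5}  [seen]
{q0, q2, q3, q4, q5} --a--> {q0, q1, q2, q3, q4, q5}  [new]
{q0, q2, q3, q4, q5} --b--> {q0, q1, q2, q3, q4, q5}  [seen]
{q0, q2, q3, q4, q5} --c--> {q0, q1, q2, q3, q4, q5}  [seen]
{q1, q2, q3, q4, q5} --a--> {q0, q1, q2, q3, q4, q5}  [seen]
{q1, q2, q3, q4, q5} --b--> {q0, q1, q3, q4, q5}  [new]
{q1, q2, q3, q4, q5} --c--> {q0, q1, q2, q3, q4, q5}  [seen]
{q0, q1, q2, q3, q4, q5} --a--> {q0, q1, q2, q3, q4, q5}  [seen]
{q0, q1, q2, q3, q4, q5} --b--> {q0, q1, q2, q3, q4, q5}  [seen]
{q0, q1, q2, q3, q4, q5} --c--> {q0, q1, q2, q3, q4, q5}  [seen]
{q0, q1, q3, q4, q5} --a--> {q0, q1, q2, q3, q4, q5}  [seen]
{q0, q1, q3, q4, q5} --b--> {q0, q1, q2, q3, q4, q5}  [seen]
{q0, q1, q3, q4, q5} --c--> {q0, q1, q2, q3, q4, q5}  [seen]
Reachable DFA states: {q0}, {q0, q2, q3, q4, q5}, {q1, q2, q3, q4, q5}, {q0, q1, q2, q3, q4, q5}, {q0, q1, q3, q4, q5}.
Accepting DFA states (contain an NFA accepting state): {q0, q2, q3, q4, q5}, {q1, q2, q3, q4, q5}, {q0, q1, q2, q3, q4, q5}, {q0, q1, q3, q4, q5}.

4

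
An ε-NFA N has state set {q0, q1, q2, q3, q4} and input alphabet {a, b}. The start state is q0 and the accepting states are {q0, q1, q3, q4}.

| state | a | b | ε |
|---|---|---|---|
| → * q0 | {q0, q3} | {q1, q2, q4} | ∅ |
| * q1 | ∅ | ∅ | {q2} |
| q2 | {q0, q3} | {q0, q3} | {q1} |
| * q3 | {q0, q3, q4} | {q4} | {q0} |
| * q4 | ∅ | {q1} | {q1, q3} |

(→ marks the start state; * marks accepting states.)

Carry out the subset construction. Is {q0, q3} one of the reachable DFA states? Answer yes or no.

yes

Start state of the DFA: {q0} (ε-closure of the NFA start).
{q0} --a--> {q0, q3}  [new]
{q0} --b--> {q0, q1, q2, q3, q4}  [new]
{q0, q3} --a--> {q0, q1, q2, q3, q4}  [seen]
{q0, q3} --b--> {q0, q1, q2, q3, q4}  [seen]
{q0, q1, q2, q3, q4} --a--> {q0, q1, q2, q3, q4}  [seen]
{q0, q1, q2, q3, q4} --b--> {q0, q1, q2, q3, q4}  [seen]
Reachable DFA states: {q0}, {q0, q3}, {q0, q1, q2, q3, q4}.
{q0, q3} is among them.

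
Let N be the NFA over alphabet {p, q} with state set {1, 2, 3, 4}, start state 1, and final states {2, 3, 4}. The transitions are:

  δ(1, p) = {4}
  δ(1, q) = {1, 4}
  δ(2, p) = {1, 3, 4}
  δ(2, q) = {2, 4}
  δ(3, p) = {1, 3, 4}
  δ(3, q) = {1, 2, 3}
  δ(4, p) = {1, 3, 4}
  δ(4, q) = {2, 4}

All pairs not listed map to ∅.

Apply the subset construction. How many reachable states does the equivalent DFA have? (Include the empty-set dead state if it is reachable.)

Start state of the DFA: {1}.
{1} --p--> {4}  [new]
{1} --q--> {1, 4}  [new]
{4} --p--> {1, 3, 4}  [new]
{4} --q--> {2, 4}  [new]
{1, 4} --p--> {1, 3, 4}  [seen]
{1, 4} --q--> {1, 2, 4}  [new]
{1, 3, 4} --p--> {1, 3, 4}  [seen]
{1, 3, 4} --q--> {1, 2, 3, 4}  [new]
{2, 4} --p--> {1, 3, 4}  [seen]
{2, 4} --q--> {2, 4}  [seen]
{1, 2, 4} --p--> {1, 3, 4}  [seen]
{1, 2, 4} --q--> {1, 2, 4}  [seen]
{1, 2, 3, 4} --p--> {1, 3, 4}  [seen]
{1, 2, 3, 4} --q--> {1, 2, 3, 4}  [seen]
Reachable DFA states: {1}, {4}, {1, 4}, {1, 3, 4}, {2, 4}, {1, 2, 4}, {1, 2, 3, 4}.

7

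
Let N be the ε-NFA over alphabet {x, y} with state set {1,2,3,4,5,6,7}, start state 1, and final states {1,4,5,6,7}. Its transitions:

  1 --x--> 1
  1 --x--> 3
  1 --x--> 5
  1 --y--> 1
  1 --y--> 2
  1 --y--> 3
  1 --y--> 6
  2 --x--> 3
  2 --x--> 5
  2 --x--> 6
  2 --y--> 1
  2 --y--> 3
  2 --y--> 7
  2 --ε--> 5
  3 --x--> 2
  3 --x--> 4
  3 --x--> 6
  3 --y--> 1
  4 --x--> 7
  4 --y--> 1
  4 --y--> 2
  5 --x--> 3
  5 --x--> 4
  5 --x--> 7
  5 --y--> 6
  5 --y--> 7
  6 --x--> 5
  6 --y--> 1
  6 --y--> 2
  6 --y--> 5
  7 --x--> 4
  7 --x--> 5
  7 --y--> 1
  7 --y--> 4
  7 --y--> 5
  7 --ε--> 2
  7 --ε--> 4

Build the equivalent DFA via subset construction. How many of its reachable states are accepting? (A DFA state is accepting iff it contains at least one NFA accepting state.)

Start state of the DFA: {1} (ε-closure of the NFA start).
{1} --x--> {1,3,5}  [new]
{1} --y--> {1,2,3,5,6}  [new]
{1,3,5} --x--> {1,2,3,4,5,6,7}  [new]
{1,3,5} --y--> {1,2,3,4,5,6,7}  [seen]
{1,2,3,5,6} --x--> {1,2,3,4,5,6,7}  [seen]
{1,2,3,5,6} --y--> {1,2,3,4,5,6,7}  [seen]
{1,2,3,4,5,6,7} --x--> {1,2,3,4,5,6,7}  [seen]
{1,2,3,4,5,6,7} --y--> {1,2,3,4,5,6,7}  [seen]
Reachable DFA states: {1}, {1,3,5}, {1,2,3,5,6}, {1,2,3,4,5,6,7}.
Accepting DFA states (contain an NFA accepting state): {1}, {1,3,5}, {1,2,3,5,6}, {1,2,3,4,5,6,7}.

4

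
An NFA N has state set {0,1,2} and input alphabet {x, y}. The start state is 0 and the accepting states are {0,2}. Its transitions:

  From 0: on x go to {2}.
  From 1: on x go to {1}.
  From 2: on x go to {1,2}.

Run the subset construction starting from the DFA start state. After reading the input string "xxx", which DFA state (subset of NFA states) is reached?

{1,2}

Start: {0}.
δ(0,x) = {2}.
Union: {2}.
After x: {2}.
δ(2,x) = {1,2}.
Union: {1,2}.
After x: {1,2}.
δ(1,x) = {1}; δ(2,x) = {1,2}.
Union: {1,2}.
After x: {1,2}.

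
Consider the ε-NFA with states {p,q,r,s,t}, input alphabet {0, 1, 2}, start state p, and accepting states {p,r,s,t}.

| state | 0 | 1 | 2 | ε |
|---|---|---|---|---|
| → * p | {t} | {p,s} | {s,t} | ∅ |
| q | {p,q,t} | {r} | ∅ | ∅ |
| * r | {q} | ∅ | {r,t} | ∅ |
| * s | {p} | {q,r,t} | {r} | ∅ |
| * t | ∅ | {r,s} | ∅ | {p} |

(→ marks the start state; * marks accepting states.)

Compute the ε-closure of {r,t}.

{p,r,t}

Begin with {r,t}.
t →ε {p}; add p.
ε-closure = {p,r,t}.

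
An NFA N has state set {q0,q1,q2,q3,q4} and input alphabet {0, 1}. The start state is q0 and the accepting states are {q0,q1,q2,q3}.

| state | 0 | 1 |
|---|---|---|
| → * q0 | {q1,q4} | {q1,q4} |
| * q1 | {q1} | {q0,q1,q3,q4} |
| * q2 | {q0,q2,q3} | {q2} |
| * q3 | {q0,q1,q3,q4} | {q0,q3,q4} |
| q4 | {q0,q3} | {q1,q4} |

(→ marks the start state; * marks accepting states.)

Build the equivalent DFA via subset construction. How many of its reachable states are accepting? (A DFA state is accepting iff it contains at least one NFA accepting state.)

4

Start state of the DFA: {q0}.
{q0} --0--> {q1,q4}  [new]
{q0} --1--> {q1,q4}  [seen]
{q1,q4} --0--> {q0,q1,q3}  [new]
{q1,q4} --1--> {q0,q1,q3,q4}  [new]
{q0,q1,q3} --0--> {q0,q1,q3,q4}  [seen]
{q0,q1,q3} --1--> {q0,q1,q3,q4}  [seen]
{q0,q1,q3,q4} --0--> {q0,q1,q3,q4}  [seen]
{q0,q1,q3,q4} --1--> {q0,q1,q3,q4}  [seen]
Reachable DFA states: {q0}, {q1,q4}, {q0,q1,q3}, {q0,q1,q3,q4}.
Accepting DFA states (contain an NFA accepting state): {q0}, {q1,q4}, {q0,q1,q3}, {q0,q1,q3,q4}.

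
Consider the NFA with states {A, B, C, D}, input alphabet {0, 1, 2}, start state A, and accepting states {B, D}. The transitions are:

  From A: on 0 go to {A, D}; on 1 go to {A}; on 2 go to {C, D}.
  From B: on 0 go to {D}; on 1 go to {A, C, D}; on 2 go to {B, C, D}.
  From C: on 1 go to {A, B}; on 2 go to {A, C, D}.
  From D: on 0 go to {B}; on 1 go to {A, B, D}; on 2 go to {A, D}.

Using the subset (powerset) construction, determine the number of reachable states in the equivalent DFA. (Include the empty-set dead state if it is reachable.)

Start state of the DFA: {A}.
{A} --0--> {A, D}  [new]
{A} --1--> {A}  [seen]
{A} --2--> {C, D}  [new]
{A, D} --0--> {A, B, D}  [new]
{A, D} --1--> {A, B, D}  [seen]
{A, D} --2--> {A, C, D}  [new]
{C, D} --0--> {B}  [new]
{C, D} --1--> {A, B, D}  [seen]
{C, D} --2--> {A, C, D}  [seen]
{A, B, D} --0--> {A, B, D}  [seen]
{A, B, D} --1--> {A, B, C, D}  [new]
{A, B, D} --2--> {A, B, C, D}  [seen]
{A, C, D} --0--> {A, B, D}  [seen]
{A, C, D} --1--> {A, B, D}  [seen]
{A, C, D} --2--> {A, C, D}  [seen]
{B} --0--> {D}  [new]
{B} --1--> {A, C, D}  [seen]
{B} --2--> {B, C, D}  [new]
{A, B, C, D} --0--> {A, B, D}  [seen]
{A, B, C, D} --1--> {A, B, C, D}  [seen]
{A, B, C, D} --2--> {A, B, C, D}  [seen]
{D} --0--> {B}  [seen]
{D} --1--> {A, B, D}  [seen]
{D} --2--> {A, D}  [seen]
{B, C, D} --0--> {B, D}  [new]
{B, C, D} --1--> {A, B, C, D}  [seen]
{B, C, D} --2--> {A, B, C, D}  [seen]
{B, D} --0--> {B, D}  [seen]
{B, D} --1--> {A, B, C, D}  [seen]
{B, D} --2--> {A, B, C, D}  [seen]
Reachable DFA states: {A}, {A, D}, {C, D}, {A, B, D}, {A, C, D}, {B}, {A, B, C, D}, {D}, {B, C, D}, {B, D}.

10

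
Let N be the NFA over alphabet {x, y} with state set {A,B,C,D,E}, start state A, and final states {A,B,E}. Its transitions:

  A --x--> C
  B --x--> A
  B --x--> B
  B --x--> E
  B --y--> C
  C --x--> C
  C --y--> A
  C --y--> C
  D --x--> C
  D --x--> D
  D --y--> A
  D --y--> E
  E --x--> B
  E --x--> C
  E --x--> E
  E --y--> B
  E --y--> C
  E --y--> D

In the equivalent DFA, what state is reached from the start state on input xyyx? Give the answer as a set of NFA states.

{C}

Start: {A}.
δ(A,x) = {C}.
Union: {C}.
After x: {C}.
δ(C,y) = {A,C}.
Union: {A,C}.
After y: {A,C}.
δ(A,y) = ∅; δ(C,y) = {A,C}.
Union: {A,C}.
After y: {A,C}.
δ(A,x) = {C}; δ(C,x) = {C}.
Union: {C}.
After x: {C}.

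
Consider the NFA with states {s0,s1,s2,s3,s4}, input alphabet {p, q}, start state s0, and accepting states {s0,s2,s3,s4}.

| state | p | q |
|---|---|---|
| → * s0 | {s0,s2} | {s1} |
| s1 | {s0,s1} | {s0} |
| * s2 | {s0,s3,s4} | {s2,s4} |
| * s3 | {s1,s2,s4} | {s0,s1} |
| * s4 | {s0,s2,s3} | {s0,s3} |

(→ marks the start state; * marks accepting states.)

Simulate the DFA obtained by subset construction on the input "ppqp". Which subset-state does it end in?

{s0,s1,s2,s3,s4}

Start: {s0}.
δ(s0,p) = {s0,s2}.
Union: {s0,s2}.
After p: {s0,s2}.
δ(s0,p) = {s0,s2}; δ(s2,p) = {s0,s3,s4}.
Union: {s0,s2,s3,s4}.
After p: {s0,s2,s3,s4}.
δ(s0,q) = {s1}; δ(s2,q) = {s2,s4}; δ(s3,q) = {s0,s1}; δ(s4,q) = {s0,s3}.
Union: {s0,s1,s2,s3,s4}.
After q: {s0,s1,s2,s3,s4}.
δ(s0,p) = {s0,s2}; δ(s1,p) = {s0,s1}; δ(s2,p) = {s0,s3,s4}; δ(s3,p) = {s1,s2,s4}; δ(s4,p) = {s0,s2,s3}.
Union: {s0,s1,s2,s3,s4}.
After p: {s0,s1,s2,s3,s4}.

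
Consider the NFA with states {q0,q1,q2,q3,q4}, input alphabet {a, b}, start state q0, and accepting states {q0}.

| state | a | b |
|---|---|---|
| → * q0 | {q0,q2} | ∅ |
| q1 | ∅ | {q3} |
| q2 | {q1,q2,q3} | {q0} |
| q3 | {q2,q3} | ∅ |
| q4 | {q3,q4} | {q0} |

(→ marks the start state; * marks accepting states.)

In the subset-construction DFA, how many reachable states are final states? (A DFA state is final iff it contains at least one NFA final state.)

5

Start state of the DFA: {q0}.
{q0} --a--> {q0,q2}  [new]
{q0} --b--> ∅  [new]
{q0,q2} --a--> {q0,q1,q2,q3}  [new]
{q0,q2} --b--> {q0}  [seen]
∅ --a--> ∅  [seen]
∅ --b--> ∅  [seen]
{q0,q1,q2,q3} --a--> {q0,q1,q2,q3}  [seen]
{q0,q1,q2,q3} --b--> {q0,q3}  [new]
{q0,q3} --a--> {q0,q2,q3}  [new]
{q0,q3} --b--> ∅  [seen]
{q0,q2,q3} --a--> {q0,q1,q2,q3}  [seen]
{q0,q2,q3} --b--> {q0}  [seen]
Reachable DFA states: {q0}, {q0,q2}, ∅, {q0,q1,q2,q3}, {q0,q3}, {q0,q2,q3}.
Accepting DFA states (contain an NFA accepting state): {q0}, {q0,q2}, {q0,q1,q2,q3}, {q0,q3}, {q0,q2,q3}.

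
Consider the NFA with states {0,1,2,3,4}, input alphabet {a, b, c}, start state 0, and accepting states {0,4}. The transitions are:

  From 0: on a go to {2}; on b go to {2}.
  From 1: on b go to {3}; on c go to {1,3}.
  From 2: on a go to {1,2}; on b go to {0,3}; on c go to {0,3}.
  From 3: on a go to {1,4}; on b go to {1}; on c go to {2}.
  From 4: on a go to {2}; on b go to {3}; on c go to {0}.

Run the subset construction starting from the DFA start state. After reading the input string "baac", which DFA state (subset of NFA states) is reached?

{0,1,3}

Start: {0}.
δ(0,b) = {2}.
Union: {2}.
After b: {2}.
δ(2,a) = {1,2}.
Union: {1,2}.
After a: {1,2}.
δ(1,a) = ∅; δ(2,a) = {1,2}.
Union: {1,2}.
After a: {1,2}.
δ(1,c) = {1,3}; δ(2,c) = {0,3}.
Union: {0,1,3}.
After c: {0,1,3}.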